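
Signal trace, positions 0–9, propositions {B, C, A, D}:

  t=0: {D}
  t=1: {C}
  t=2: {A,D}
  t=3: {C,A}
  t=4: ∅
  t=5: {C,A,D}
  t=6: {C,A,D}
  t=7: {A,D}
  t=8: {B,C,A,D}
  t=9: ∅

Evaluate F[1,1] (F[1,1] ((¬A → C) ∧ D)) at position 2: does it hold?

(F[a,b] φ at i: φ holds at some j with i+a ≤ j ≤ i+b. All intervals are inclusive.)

False

Check F[1,1] ((¬A → C) ∧ D) at each j in [3,3]:
  j=3: fails (none in [4,4])
No position in the window satisfies it → formula fails.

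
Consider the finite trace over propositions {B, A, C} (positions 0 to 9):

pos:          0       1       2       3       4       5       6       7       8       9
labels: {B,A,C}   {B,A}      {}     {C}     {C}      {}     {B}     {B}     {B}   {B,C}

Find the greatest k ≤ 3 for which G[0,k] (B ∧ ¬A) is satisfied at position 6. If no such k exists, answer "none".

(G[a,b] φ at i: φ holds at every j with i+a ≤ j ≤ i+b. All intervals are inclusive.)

(B ∧ ¬A) must hold from j=6 onward; find where it first fails.
  j=6: holds
  j=7: holds
  j=8: holds
  j=9: holds
Holds through j=9; largest k = 3.

3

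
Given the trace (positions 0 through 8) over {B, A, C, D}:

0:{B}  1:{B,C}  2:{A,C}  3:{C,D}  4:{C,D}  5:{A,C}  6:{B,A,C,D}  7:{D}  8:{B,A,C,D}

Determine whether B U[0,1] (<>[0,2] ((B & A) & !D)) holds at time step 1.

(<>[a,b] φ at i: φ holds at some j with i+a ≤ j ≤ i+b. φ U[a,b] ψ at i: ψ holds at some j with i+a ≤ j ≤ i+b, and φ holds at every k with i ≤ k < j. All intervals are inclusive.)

Need some j in [1,2] with <>[0,2] ((B & A) & !D), and B at every k in [1,j-1].
  j=1: <>[0,2] ((B & A) & !D) — fails (none in [1,3]).
  j=2: <>[0,2] ((B & A) & !D) — fails (none in [2,4]).
No j in the window works → until fails.

False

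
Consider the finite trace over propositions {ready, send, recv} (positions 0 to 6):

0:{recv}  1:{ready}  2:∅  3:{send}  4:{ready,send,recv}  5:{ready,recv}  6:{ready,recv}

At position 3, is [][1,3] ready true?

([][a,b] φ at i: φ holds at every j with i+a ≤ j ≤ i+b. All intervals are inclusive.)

Check ready at every j in [4,6]:
  j=4: true
  j=5: true
  j=6: true
All positions satisfy it → formula holds.

True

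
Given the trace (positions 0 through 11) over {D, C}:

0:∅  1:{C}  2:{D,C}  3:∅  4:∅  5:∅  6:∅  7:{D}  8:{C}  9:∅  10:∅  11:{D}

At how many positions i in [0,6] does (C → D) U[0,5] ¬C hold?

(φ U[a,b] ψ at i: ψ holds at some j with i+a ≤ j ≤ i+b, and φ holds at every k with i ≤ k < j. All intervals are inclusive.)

Evaluate at each i in [0,6]:
  i=0: ✓ (rhs at j=0)
  i=1: ✗ (lhs fails at k=1 before rhs at j=3)
  i=2: ✓ (rhs at j=3; lhs holds on [2,2])
  i=3: ✓ (rhs at j=3)
  i=4: ✓ (rhs at j=4)
  i=5: ✓ (rhs at j=5)
  i=6: ✓ (rhs at j=6)
Positions where it holds: {0, 2, 3, 4, 5, 6} → 6.

6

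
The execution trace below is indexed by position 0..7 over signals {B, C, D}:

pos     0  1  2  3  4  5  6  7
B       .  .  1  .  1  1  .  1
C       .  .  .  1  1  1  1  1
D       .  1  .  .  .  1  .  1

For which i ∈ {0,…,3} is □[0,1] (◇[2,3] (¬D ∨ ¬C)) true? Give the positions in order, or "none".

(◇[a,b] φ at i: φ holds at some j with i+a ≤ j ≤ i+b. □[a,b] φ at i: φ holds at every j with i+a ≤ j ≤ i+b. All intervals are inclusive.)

Evaluate at each i in [0,3]:
  i=0: ✓ (all of [0,1])
  i=1: ✓ (all of [1,2])
  i=2: ✓ (all of [2,3])
  i=3: ✓ (all of [3,4])

0, 1, 2, 3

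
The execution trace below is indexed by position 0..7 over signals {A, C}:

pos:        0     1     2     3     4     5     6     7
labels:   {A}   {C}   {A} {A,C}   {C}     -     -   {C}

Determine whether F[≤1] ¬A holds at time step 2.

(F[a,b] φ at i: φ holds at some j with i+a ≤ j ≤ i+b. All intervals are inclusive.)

Check ¬A at each j in [2,3]:
  j=2: false
  j=3: false
No position in the window satisfies it → formula fails.

No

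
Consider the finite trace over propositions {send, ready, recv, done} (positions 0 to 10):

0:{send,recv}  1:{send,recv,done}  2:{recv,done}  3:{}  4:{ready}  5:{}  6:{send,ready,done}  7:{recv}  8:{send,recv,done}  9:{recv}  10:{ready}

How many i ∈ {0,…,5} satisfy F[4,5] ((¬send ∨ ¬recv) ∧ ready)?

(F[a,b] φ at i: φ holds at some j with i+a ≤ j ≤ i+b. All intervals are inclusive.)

Evaluate at each i in [0,5]:
  i=0: ✓ (witness j=4)
  i=1: ✓ (witness j=6)
  i=2: ✓ (witness j=6)
  i=3: ✗ (none in [7,8])
  i=4: ✗ (none in [8,9])
  i=5: ✓ (witness j=10)
Positions where it holds: {0, 1, 2, 5} → 4.

4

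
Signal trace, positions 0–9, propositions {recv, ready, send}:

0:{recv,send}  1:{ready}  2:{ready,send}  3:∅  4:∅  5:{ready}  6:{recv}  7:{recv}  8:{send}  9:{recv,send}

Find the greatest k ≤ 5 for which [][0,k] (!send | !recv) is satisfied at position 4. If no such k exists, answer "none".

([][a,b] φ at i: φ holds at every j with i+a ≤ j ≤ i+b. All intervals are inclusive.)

(!send | !recv) must hold from j=4 onward; find where it first fails.
  j=4: holds
  j=5: holds
  j=6: holds
  j=7: holds
  j=8: holds
  j=9: fails
Holds on [4,8], so largest k = 4.

4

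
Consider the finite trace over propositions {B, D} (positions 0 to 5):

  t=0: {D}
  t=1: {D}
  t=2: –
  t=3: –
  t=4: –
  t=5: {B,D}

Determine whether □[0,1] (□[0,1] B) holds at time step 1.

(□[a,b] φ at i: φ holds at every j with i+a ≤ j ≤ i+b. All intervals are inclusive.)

False

Check □[0,1] B at every j in [1,2]:
  j=1: fails at 1
  j=2: fails at 2
Fails at j=1 → formula fails.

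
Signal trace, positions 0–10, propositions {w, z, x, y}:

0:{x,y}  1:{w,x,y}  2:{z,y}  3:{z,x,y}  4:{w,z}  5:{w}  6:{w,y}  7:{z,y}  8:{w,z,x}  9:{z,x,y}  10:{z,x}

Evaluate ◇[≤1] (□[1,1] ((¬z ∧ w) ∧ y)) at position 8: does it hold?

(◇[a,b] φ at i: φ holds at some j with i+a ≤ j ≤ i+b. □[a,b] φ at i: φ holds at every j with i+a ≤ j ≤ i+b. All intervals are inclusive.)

Check □[1,1] ((¬z ∧ w) ∧ y) at each j in [8,9]:
  j=8: fails at 9
  j=9: fails at 10
No position in the window satisfies it → formula fails.

Does not hold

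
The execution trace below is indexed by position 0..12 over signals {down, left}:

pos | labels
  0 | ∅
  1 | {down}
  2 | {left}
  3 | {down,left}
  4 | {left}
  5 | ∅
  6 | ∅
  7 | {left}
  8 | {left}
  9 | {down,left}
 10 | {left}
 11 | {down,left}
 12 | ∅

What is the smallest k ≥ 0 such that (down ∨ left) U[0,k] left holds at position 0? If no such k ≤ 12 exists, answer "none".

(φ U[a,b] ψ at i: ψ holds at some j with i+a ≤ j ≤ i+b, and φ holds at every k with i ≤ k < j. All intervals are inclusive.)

none

Need earliest j ≥ 0 with left, and (down ∨ left) at every k in [0,j-1].
  j=0: rhs fails.
  j=1: rhs fails.
  j=2: rhs holds but lhs fails at k=0.
  j=3: rhs holds but lhs fails at k=0.
  j=4: rhs holds but lhs fails at k=0.
  j=5: rhs fails.
  j=6: rhs fails.
  j=7: rhs holds but lhs fails at k=0.
  j=8: rhs holds but lhs fails at k=0.
  j=9: rhs holds but lhs fails at k=0.
  j=10: rhs holds but lhs fails at k=0.
  j=11: rhs holds but lhs fails at k=0.
  j=12: rhs fails.
No witness within the range → none.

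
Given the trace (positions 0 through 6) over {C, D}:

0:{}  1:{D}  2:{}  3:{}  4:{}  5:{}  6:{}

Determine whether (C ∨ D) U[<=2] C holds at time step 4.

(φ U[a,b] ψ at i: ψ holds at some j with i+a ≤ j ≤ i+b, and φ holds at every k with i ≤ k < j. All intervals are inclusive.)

Does not hold

Need some j in [4,6] with C, and (C ∨ D) at every k in [4,j-1].
  j=4: C false.
  j=5: C false.
  j=6: C false.
No j in the window works → until fails.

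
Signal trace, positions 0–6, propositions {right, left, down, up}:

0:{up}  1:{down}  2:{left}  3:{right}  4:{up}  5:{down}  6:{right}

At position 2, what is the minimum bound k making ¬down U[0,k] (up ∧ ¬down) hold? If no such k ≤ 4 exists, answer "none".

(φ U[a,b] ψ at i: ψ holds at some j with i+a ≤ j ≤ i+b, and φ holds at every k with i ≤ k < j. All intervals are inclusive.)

2

Need earliest j ≥ 2 with (up ∧ ¬down), and ¬down at every k in [2,j-1].
  j=2: rhs fails.
  j=3: rhs fails.
  j=4: rhs holds; lhs holds on [2,3]. k = 2.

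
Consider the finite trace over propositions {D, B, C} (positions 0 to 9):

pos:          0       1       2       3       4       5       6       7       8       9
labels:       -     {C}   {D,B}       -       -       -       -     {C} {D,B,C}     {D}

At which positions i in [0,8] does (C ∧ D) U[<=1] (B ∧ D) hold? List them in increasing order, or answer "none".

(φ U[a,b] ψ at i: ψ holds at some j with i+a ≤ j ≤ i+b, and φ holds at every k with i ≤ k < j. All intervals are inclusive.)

2, 8

Evaluate at each i in [0,8]:
  i=0: ✗ (no rhs in [0,1])
  i=1: ✗ (lhs fails at k=1 before rhs at j=2)
  i=2: ✓ (rhs at j=2)
  i=3: ✗ (no rhs in [3,4])
  i=4: ✗ (no rhs in [4,5])
  i=5: ✗ (no rhs in [5,6])
  i=6: ✗ (no rhs in [6,7])
  i=7: ✗ (lhs fails at k=7 before rhs at j=8)
  i=8: ✓ (rhs at j=8)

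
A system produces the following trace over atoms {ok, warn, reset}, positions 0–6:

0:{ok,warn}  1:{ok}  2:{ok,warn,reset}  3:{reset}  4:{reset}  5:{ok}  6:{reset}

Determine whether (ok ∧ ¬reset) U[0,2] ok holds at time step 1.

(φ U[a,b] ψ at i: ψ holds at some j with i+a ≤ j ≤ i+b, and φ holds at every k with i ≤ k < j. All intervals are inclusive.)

Yes

Need some j in [1,3] with ok, and (ok ∧ ¬reset) at every k in [1,j-1].
  j=1: ok holds; no prefix to check → satisfied.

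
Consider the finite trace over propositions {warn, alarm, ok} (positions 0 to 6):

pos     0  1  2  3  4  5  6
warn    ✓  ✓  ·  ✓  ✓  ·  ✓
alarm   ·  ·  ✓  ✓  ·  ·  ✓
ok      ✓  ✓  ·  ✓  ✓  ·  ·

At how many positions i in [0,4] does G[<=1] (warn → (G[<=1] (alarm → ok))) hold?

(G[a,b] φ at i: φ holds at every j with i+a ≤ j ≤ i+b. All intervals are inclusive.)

3

Evaluate at each i in [0,4]:
  i=0: ✗ (fails at j=1)
  i=1: ✗ (fails at j=1)
  i=2: ✓ (all of [2,3])
  i=3: ✓ (all of [3,4])
  i=4: ✓ (all of [4,5])
Positions where it holds: {2, 3, 4} → 3.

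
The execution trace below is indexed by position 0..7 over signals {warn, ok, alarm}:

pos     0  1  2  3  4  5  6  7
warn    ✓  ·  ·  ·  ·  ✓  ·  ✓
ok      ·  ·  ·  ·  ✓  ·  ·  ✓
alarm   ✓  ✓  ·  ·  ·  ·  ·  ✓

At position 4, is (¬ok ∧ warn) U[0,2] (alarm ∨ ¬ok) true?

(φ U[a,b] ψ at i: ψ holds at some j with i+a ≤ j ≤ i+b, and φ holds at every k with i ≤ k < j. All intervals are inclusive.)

Need some j in [4,6] with (alarm ∨ ¬ok), and (¬ok ∧ warn) at every k in [4,j-1].
  j=4: (alarm ∨ ¬ok) false.
  j=5: (alarm ∨ ¬ok) holds, but (¬ok ∧ warn) fails at k=4 → not this j.
  j=6: (alarm ∨ ¬ok) holds, but (¬ok ∧ warn) fails at k=4 → not this j.
No j in the window works → until fails.

Does not hold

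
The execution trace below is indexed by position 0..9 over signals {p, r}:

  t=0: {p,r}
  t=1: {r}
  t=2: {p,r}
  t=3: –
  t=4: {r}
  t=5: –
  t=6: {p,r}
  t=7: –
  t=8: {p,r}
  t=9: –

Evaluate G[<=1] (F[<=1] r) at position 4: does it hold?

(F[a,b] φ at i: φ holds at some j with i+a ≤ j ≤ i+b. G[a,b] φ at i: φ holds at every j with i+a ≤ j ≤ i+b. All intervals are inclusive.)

Yes

Check F[<=1] r at every j in [4,5]:
  j=4: holds (witness at 4)
  j=5: holds (witness at 6)
All positions satisfy it → formula holds.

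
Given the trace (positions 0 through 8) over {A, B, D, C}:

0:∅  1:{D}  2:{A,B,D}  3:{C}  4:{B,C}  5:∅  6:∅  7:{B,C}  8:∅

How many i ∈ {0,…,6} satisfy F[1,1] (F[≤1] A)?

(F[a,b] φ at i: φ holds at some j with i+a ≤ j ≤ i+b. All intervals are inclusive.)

2

Evaluate at each i in [0,6]:
  i=0: ✓ (witness j=1)
  i=1: ✓ (witness j=2)
  i=2: ✗ (none in [3,3])
  i=3: ✗ (none in [4,4])
  i=4: ✗ (none in [5,5])
  i=5: ✗ (none in [6,6])
  i=6: ✗ (none in [7,7])
Positions where it holds: {0, 1} → 2.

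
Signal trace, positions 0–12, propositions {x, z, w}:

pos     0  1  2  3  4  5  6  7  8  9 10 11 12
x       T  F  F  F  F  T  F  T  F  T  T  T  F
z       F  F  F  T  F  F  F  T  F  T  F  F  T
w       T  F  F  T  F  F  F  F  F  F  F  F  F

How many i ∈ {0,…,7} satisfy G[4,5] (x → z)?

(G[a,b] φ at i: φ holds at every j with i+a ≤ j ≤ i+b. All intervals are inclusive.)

Evaluate at each i in [0,7]:
  i=0: ✗ (fails at j=5)
  i=1: ✗ (fails at j=5)
  i=2: ✓ (all of [6,7])
  i=3: ✓ (all of [7,8])
  i=4: ✓ (all of [8,9])
  i=5: ✗ (fails at j=10)
  i=6: ✗ (fails at j=10)
  i=7: ✗ (fails at j=11)
Positions where it holds: {2, 3, 4} → 3.

3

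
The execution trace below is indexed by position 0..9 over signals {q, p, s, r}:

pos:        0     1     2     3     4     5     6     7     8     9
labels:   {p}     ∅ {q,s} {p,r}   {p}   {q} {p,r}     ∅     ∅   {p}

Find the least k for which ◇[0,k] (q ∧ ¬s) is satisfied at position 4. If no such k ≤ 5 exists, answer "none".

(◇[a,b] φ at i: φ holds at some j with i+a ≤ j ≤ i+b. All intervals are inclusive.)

1

Scan j = 4,5,… for (q ∧ ¬s):
  j=4: fails
  j=5: holds
First hit at j=5, so smallest k = 5-4 = 1.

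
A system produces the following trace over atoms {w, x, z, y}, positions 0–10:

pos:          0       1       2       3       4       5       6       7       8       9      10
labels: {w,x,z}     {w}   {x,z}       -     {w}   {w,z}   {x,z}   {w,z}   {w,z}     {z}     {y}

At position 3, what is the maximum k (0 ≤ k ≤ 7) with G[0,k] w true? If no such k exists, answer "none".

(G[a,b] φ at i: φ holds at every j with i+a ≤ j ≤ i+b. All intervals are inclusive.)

w must hold from j=3 onward; find where it first fails.
  j=3: fails → no k works.

none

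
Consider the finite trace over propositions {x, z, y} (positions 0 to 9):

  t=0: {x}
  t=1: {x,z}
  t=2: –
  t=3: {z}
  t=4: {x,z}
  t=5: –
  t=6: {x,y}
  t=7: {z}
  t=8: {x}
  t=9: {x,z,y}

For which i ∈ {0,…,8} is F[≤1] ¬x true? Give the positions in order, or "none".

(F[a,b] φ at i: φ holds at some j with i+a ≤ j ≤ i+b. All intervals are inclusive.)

Evaluate at each i in [0,8]:
  i=0: ✗ (none in [0,1])
  i=1: ✓ (witness j=2)
  i=2: ✓ (witness j=2)
  i=3: ✓ (witness j=3)
  i=4: ✓ (witness j=5)
  i=5: ✓ (witness j=5)
  i=6: ✓ (witness j=7)
  i=7: ✓ (witness j=7)
  i=8: ✗ (none in [8,9])

1, 2, 3, 4, 5, 6, 7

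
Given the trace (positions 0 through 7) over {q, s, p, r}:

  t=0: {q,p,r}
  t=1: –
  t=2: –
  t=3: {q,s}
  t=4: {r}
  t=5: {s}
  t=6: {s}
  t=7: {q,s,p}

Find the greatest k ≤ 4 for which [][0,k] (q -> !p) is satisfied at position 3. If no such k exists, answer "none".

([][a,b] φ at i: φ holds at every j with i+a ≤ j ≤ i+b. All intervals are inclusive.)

(q -> !p) must hold from j=3 onward; find where it first fails.
  j=3: holds
  j=4: holds
  j=5: holds
  j=6: holds
  j=7: fails
Holds on [3,6], so largest k = 3.

3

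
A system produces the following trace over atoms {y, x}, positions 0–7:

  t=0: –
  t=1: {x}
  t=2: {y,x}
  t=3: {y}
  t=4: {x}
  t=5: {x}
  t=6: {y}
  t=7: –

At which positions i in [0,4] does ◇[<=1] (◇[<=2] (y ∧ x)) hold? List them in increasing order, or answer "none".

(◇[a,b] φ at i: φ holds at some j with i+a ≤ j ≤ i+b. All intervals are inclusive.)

0, 1, 2

Evaluate at each i in [0,4]:
  i=0: ✓ (witness j=0)
  i=1: ✓ (witness j=1)
  i=2: ✓ (witness j=2)
  i=3: ✗ (none in [3,4])
  i=4: ✗ (none in [4,5])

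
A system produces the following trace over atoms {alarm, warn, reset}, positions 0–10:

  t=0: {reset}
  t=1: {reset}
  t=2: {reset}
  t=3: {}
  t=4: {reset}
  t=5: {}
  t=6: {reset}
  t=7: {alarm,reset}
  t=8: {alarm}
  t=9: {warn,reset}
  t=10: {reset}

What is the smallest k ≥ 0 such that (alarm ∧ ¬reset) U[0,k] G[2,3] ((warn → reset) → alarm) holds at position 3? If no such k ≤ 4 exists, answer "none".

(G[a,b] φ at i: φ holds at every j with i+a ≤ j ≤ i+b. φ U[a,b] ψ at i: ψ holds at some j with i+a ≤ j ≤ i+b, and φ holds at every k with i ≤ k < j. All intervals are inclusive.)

Need earliest j ≥ 3 with G[2,3] ((warn → reset) → alarm), and (alarm ∧ ¬reset) at every k in [3,j-1].
  j=3: rhs fails.
  j=4: rhs fails.
  j=5: rhs holds but lhs fails at k=3.
  j=6: rhs fails.
  j=7: rhs fails.
No witness within the range → none.

none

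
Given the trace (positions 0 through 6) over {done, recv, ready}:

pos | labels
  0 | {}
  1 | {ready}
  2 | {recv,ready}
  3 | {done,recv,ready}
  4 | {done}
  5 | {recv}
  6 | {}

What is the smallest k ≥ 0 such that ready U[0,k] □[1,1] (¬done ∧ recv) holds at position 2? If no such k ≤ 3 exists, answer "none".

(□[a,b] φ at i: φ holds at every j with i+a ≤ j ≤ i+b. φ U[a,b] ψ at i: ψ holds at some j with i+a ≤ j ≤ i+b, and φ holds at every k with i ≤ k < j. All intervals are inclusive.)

Need earliest j ≥ 2 with □[1,1] (¬done ∧ recv), and ready at every k in [2,j-1].
  j=2: rhs fails.
  j=3: rhs fails.
  j=4: rhs holds; lhs holds on [2,3]. k = 2.

2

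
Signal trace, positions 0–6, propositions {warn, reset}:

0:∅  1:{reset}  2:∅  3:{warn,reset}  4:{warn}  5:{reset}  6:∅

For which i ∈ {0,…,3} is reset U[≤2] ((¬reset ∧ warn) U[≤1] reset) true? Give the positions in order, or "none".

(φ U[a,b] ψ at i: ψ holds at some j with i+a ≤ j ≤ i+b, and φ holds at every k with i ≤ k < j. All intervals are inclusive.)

1, 3

Evaluate at each i in [0,3]:
  i=0: ✗ (lhs fails at k=0 before rhs at j=1)
  i=1: ✓ (rhs at j=1)
  i=2: ✗ (lhs fails at k=2 before rhs at j=3)
  i=3: ✓ (rhs at j=3)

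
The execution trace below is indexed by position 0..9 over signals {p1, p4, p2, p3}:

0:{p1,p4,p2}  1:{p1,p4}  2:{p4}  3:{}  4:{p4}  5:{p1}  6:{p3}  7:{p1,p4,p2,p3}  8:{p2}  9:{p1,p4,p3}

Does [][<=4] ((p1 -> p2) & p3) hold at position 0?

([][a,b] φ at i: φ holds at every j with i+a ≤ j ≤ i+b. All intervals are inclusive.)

Does not hold

Check ((p1 -> p2) & p3) at every j in [0,4]:
  j=0: false
  j=1: false
  j=2: false
  j=3: false
  j=4: false
Fails at j=0 → formula fails.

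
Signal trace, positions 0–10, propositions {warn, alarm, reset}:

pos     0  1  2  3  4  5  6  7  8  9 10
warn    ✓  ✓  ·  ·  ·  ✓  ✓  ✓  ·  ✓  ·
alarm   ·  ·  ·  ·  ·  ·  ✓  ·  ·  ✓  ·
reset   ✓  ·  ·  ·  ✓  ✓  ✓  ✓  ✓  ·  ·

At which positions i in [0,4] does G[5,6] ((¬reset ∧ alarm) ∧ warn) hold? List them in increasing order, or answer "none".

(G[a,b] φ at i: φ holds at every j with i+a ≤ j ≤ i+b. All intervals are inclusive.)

Evaluate at each i in [0,4]:
  i=0: ✗ (fails at j=5)
  i=1: ✗ (fails at j=6)
  i=2: ✗ (fails at j=7)
  i=3: ✗ (fails at j=8)
  i=4: ✗ (fails at j=10)

none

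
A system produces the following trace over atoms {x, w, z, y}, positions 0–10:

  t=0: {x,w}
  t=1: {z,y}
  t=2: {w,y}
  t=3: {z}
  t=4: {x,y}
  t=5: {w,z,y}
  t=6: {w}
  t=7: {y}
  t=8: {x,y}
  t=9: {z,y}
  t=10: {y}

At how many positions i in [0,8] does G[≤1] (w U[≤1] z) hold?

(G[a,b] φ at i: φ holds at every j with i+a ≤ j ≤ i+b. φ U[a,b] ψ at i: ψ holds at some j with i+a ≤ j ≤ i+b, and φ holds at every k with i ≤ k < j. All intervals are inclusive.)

3

Evaluate at each i in [0,8]:
  i=0: ✓ (all of [0,1])
  i=1: ✓ (all of [1,2])
  i=2: ✓ (all of [2,3])
  i=3: ✗ (fails at j=4)
  i=4: ✗ (fails at j=4)
  i=5: ✗ (fails at j=6)
  i=6: ✗ (fails at j=6)
  i=7: ✗ (fails at j=7)
  i=8: ✗ (fails at j=8)
Positions where it holds: {0, 1, 2} → 3.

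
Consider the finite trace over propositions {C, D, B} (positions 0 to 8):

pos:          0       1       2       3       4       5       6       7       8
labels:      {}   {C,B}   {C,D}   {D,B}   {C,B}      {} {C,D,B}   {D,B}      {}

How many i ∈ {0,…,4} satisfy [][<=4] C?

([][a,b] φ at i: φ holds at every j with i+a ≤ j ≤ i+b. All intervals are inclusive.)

0

Evaluate at each i in [0,4]:
  i=0: ✗ (fails at j=0)
  i=1: ✗ (fails at j=3)
  i=2: ✗ (fails at j=3)
  i=3: ✗ (fails at j=3)
  i=4: ✗ (fails at j=5)
Positions where it holds: {} → 0.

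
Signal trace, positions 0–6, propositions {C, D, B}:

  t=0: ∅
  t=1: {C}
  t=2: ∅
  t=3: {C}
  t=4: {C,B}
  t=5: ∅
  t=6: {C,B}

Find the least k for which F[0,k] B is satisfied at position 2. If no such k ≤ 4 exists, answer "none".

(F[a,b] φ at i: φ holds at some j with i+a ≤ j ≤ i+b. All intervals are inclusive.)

2

Scan j = 2,3,… for B:
  j=2: fails
  j=3: fails
  j=4: holds
First hit at j=4, so smallest k = 4-2 = 2.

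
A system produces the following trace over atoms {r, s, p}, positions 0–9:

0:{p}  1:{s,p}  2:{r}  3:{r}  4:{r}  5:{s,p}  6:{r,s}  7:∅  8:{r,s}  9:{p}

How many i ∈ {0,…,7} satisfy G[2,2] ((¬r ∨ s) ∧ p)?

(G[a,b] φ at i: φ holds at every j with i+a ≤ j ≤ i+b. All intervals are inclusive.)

2

Evaluate at each i in [0,7]:
  i=0: ✗ (fails at j=2)
  i=1: ✗ (fails at j=3)
  i=2: ✗ (fails at j=4)
  i=3: ✓ (all of [5,5])
  i=4: ✗ (fails at j=6)
  i=5: ✗ (fails at j=7)
  i=6: ✗ (fails at j=8)
  i=7: ✓ (all of [9,9])
Positions where it holds: {3, 7} → 2.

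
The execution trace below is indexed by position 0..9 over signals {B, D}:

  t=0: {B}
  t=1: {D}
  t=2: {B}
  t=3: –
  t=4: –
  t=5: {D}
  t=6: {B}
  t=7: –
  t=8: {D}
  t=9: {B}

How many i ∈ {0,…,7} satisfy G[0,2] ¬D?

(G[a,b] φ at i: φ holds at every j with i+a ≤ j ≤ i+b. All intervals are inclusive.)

1

Evaluate at each i in [0,7]:
  i=0: ✗ (fails at j=1)
  i=1: ✗ (fails at j=1)
  i=2: ✓ (all of [2,4])
  i=3: ✗ (fails at j=5)
  i=4: ✗ (fails at j=5)
  i=5: ✗ (fails at j=5)
  i=6: ✗ (fails at j=8)
  i=7: ✗ (fails at j=8)
Positions where it holds: {2} → 1.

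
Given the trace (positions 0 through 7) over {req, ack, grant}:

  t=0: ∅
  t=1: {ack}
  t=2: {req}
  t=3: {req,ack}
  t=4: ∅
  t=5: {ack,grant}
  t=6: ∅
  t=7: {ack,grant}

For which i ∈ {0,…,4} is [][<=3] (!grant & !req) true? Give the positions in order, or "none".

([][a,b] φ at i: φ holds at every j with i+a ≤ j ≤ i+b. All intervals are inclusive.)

Evaluate at each i in [0,4]:
  i=0: ✗ (fails at j=2)
  i=1: ✗ (fails at j=2)
  i=2: ✗ (fails at j=2)
  i=3: ✗ (fails at j=3)
  i=4: ✗ (fails at j=5)

none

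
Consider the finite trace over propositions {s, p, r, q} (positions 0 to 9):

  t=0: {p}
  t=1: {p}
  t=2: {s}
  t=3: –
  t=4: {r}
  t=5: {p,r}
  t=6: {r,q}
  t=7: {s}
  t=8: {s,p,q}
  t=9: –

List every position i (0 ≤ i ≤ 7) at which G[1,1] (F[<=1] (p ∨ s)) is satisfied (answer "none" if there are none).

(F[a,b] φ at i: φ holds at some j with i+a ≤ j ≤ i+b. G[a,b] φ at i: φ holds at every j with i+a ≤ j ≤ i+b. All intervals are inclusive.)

Evaluate at each i in [0,7]:
  i=0: ✓ (all of [1,1])
  i=1: ✓ (all of [2,2])
  i=2: ✗ (fails at j=3)
  i=3: ✓ (all of [4,4])
  i=4: ✓ (all of [5,5])
  i=5: ✓ (all of [6,6])
  i=6: ✓ (all of [7,7])
  i=7: ✓ (all of [8,8])

0, 1, 3, 4, 5, 6, 7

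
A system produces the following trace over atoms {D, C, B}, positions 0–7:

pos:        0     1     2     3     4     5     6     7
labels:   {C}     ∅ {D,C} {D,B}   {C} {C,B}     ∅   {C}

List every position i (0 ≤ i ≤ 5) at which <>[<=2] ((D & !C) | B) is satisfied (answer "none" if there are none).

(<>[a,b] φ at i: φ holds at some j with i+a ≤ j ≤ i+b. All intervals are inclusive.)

Evaluate at each i in [0,5]:
  i=0: ✗ (none in [0,2])
  i=1: ✓ (witness j=3)
  i=2: ✓ (witness j=3)
  i=3: ✓ (witness j=3)
  i=4: ✓ (witness j=5)
  i=5: ✓ (witness j=5)

1, 2, 3, 4, 5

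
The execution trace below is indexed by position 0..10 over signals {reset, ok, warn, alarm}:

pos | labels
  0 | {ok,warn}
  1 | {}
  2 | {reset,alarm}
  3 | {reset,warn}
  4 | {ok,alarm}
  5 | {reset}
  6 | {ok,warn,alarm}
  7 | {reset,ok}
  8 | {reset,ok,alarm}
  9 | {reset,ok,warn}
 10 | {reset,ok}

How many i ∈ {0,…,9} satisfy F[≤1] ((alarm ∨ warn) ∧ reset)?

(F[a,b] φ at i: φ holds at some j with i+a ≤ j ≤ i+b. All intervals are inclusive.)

Evaluate at each i in [0,9]:
  i=0: ✗ (none in [0,1])
  i=1: ✓ (witness j=2)
  i=2: ✓ (witness j=2)
  i=3: ✓ (witness j=3)
  i=4: ✗ (none in [4,5])
  i=5: ✗ (none in [5,6])
  i=6: ✗ (none in [6,7])
  i=7: ✓ (witness j=8)
  i=8: ✓ (witness j=8)
  i=9: ✓ (witness j=9)
Positions where it holds: {1, 2, 3, 7, 8, 9} → 6.

6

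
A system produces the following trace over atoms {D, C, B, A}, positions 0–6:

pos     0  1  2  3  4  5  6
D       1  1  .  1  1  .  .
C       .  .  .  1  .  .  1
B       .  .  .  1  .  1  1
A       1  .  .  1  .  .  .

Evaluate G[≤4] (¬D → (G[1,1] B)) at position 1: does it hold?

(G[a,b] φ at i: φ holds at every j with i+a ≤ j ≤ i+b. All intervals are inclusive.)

Check (¬D → (G[1,1] B)) at every j in [1,5]:
  j=1: antecedent false → ✓
  j=2: antecedent true; consequent holds on [3,3] → ✓
  j=3: antecedent false → ✓
  j=4: antecedent false → ✓
  j=5: antecedent true; consequent holds on [6,6] → ✓
All positions satisfy it → formula holds.

True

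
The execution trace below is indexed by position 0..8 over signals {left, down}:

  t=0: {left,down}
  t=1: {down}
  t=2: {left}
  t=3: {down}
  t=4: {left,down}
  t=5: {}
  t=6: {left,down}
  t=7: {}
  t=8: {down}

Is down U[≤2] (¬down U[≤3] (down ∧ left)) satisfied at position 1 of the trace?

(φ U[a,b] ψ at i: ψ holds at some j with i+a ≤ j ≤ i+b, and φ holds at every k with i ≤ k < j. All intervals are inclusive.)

False

Need some j in [1,3] with (¬down U[≤3] (down ∧ left)), and down at every k in [1,j-1].
  j=1: (¬down U[≤3] (down ∧ left)) — fails.
  j=2: (¬down U[≤3] (down ∧ left)) — fails.
  j=3: (¬down U[≤3] (down ∧ left)) — fails.
No j in the window works → until fails.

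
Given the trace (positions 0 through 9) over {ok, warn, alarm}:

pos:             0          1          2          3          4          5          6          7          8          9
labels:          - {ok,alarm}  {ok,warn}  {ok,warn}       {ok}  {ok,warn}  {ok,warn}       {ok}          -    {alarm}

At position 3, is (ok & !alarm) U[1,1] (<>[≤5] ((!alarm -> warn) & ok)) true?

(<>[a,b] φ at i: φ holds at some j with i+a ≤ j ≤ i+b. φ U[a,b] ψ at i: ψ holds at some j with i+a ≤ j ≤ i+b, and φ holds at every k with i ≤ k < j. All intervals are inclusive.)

Yes

Need some j in [4,4] with <>[≤5] ((!alarm -> warn) & ok), and (ok & !alarm) at every k in [3,j-1].
  j=4: <>[≤5] ((!alarm -> warn) & ok) holds; (ok & !alarm) holds at every k in [3,3] → satisfied.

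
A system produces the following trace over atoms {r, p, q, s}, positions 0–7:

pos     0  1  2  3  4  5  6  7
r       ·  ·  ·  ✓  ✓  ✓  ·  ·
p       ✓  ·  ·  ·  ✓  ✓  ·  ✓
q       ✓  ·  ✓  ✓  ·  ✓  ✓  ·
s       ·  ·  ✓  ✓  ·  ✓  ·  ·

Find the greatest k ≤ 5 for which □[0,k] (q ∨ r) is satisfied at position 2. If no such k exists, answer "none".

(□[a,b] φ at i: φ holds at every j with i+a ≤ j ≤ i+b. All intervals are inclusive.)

(q ∨ r) must hold from j=2 onward; find where it first fails.
  j=2: holds
  j=3: holds
  j=4: holds
  j=5: holds
  j=6: holds
  j=7: fails
Holds on [2,6], so largest k = 4.

4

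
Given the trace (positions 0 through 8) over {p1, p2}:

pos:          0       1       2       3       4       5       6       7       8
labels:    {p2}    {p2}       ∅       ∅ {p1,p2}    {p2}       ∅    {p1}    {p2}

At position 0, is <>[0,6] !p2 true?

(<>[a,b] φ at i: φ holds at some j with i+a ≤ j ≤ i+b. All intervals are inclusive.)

Check !p2 at each j in [0,6]:
  j=0: false
  j=1: false
  j=2: true
  j=3: true
  j=4: false
  j=5: false
  j=6: true
Found at j=2 → formula holds.

Yes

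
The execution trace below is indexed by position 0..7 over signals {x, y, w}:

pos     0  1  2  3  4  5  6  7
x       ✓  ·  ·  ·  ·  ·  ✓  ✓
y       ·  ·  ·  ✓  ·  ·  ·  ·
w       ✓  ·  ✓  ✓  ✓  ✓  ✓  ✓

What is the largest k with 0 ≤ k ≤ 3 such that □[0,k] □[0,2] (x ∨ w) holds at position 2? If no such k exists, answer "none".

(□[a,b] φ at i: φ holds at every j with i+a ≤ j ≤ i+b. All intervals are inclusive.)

□[0,2] (x ∨ w) must hold from j=2 onward; find where it first fails.
  j=2: holds
  j=3: holds
  j=4: holds
  j=5: holds
Holds through j=5; largest k = 3.

3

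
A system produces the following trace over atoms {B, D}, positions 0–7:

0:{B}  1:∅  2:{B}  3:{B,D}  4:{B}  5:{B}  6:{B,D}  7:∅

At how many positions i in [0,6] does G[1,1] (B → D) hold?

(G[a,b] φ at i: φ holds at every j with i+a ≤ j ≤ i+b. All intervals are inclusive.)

4

Evaluate at each i in [0,6]:
  i=0: ✓ (all of [1,1])
  i=1: ✗ (fails at j=2)
  i=2: ✓ (all of [3,3])
  i=3: ✗ (fails at j=4)
  i=4: ✗ (fails at j=5)
  i=5: ✓ (all of [6,6])
  i=6: ✓ (all of [7,7])
Positions where it holds: {0, 2, 5, 6} → 4.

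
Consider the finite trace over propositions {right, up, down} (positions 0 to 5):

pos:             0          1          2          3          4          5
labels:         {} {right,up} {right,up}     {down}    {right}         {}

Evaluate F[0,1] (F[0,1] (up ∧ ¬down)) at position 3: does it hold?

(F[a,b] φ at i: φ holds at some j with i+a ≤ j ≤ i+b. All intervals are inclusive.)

No

Check F[0,1] (up ∧ ¬down) at each j in [3,4]:
  j=3: fails (none in [3,4])
  j=4: fails (none in [4,5])
No position in the window satisfies it → formula fails.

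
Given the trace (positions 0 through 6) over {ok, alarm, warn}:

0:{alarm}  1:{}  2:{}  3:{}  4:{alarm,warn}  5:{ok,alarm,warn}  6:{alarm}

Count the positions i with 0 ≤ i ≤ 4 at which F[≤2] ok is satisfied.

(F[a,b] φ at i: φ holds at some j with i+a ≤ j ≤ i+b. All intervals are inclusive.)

2

Evaluate at each i in [0,4]:
  i=0: ✗ (none in [0,2])
  i=1: ✗ (none in [1,3])
  i=2: ✗ (none in [2,4])
  i=3: ✓ (witness j=5)
  i=4: ✓ (witness j=5)
Positions where it holds: {3, 4} → 2.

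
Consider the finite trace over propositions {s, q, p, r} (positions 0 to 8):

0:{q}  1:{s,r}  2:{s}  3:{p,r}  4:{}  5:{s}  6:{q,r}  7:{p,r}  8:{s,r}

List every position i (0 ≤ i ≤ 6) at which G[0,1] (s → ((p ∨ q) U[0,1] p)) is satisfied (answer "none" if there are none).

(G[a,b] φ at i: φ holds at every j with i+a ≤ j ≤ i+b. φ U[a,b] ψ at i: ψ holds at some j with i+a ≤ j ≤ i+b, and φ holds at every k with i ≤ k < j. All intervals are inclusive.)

3, 6

Evaluate at each i in [0,6]:
  i=0: ✗ (fails at j=1)
  i=1: ✗ (fails at j=1)
  i=2: ✗ (fails at j=2)
  i=3: ✓ (all of [3,4])
  i=4: ✗ (fails at j=5)
  i=5: ✗ (fails at j=5)
  i=6: ✓ (all of [6,7])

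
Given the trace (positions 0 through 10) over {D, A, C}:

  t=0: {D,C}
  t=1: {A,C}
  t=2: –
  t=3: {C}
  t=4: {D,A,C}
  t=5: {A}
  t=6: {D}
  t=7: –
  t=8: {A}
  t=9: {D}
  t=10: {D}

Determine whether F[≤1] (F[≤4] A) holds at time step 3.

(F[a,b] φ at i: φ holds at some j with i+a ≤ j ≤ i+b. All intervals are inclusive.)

Check F[≤4] A at each j in [3,4]:
  j=3: holds (witness at 4)
  j=4: holds (witness at 4)
Found at j=3 → formula holds.

Holds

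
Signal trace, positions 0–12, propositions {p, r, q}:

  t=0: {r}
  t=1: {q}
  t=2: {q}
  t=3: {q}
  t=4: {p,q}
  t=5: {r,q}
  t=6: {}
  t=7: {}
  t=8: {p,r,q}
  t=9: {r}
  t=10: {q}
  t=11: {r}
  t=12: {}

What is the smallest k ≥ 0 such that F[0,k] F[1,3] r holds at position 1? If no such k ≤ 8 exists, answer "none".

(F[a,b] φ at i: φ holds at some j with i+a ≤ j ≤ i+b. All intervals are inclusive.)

Scan j = 1,2,… for F[1,3] r:
  j=1: fails
  j=2: holds
First hit at j=2, so smallest k = 2-1 = 1.

1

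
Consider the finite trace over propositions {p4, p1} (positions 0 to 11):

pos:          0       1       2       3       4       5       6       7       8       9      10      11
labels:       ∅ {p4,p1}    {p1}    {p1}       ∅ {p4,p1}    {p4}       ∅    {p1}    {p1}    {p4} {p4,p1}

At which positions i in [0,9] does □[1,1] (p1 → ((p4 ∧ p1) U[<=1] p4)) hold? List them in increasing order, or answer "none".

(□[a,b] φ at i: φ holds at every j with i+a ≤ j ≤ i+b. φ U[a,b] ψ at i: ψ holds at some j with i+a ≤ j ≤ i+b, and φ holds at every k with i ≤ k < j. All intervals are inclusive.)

Evaluate at each i in [0,9]:
  i=0: ✓ (all of [1,1])
  i=1: ✗ (fails at j=2)
  i=2: ✗ (fails at j=3)
  i=3: ✓ (all of [4,4])
  i=4: ✓ (all of [5,5])
  i=5: ✓ (all of [6,6])
  i=6: ✓ (all of [7,7])
  i=7: ✗ (fails at j=8)
  i=8: ✗ (fails at j=9)
  i=9: ✓ (all of [10,10])

0, 3, 4, 5, 6, 9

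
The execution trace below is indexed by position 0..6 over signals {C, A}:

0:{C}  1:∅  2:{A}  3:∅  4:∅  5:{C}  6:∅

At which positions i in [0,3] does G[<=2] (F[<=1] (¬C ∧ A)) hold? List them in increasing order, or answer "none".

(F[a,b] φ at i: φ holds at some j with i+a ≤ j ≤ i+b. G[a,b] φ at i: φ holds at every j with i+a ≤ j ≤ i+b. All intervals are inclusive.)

none

Evaluate at each i in [0,3]:
  i=0: ✗ (fails at j=0)
  i=1: ✗ (fails at j=3)
  i=2: ✗ (fails at j=3)
  i=3: ✗ (fails at j=3)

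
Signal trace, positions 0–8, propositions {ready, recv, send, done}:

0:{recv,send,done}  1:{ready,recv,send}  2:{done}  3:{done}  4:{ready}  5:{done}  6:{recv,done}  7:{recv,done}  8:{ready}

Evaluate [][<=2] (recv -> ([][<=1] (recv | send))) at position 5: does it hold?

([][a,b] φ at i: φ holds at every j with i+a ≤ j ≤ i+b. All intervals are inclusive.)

No

Check (recv -> ([][<=1] (recv | send))) at every j in [5,7]:
  j=5: antecedent false → ✓
  j=6: antecedent true; consequent holds on [6,7] → ✓
  j=7: antecedent true; consequent fails at 8 → ✗
Fails at j=7 → formula fails.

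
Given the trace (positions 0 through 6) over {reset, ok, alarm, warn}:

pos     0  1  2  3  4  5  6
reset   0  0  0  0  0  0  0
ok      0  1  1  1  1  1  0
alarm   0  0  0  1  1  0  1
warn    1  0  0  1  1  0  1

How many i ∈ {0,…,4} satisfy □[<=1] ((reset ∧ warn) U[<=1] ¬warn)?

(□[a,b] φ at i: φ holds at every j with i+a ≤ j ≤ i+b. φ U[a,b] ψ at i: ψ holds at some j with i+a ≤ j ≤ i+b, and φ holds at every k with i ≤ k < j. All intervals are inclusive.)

Evaluate at each i in [0,4]:
  i=0: ✗ (fails at j=0)
  i=1: ✓ (all of [1,2])
  i=2: ✗ (fails at j=3)
  i=3: ✗ (fails at j=3)
  i=4: ✗ (fails at j=4)
Positions where it holds: {1} → 1.

1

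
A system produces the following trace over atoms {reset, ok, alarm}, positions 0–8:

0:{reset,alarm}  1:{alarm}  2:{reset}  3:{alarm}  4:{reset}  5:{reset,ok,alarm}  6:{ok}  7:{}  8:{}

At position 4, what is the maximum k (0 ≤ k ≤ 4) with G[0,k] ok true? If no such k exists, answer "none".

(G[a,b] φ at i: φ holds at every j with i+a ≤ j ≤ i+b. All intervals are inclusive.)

ok must hold from j=4 onward; find where it first fails.
  j=4: fails → no k works.

none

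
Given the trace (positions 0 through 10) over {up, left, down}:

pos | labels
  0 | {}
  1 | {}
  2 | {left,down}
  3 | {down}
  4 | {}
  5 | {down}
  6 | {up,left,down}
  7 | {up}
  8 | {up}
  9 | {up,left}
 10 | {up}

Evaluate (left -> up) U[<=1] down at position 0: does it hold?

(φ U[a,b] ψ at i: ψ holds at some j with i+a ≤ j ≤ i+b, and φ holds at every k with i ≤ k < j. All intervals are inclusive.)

Does not hold

Need some j in [0,1] with down, and (left -> up) at every k in [0,j-1].
  j=0: down false.
  j=1: down false.
No j in the window works → until fails.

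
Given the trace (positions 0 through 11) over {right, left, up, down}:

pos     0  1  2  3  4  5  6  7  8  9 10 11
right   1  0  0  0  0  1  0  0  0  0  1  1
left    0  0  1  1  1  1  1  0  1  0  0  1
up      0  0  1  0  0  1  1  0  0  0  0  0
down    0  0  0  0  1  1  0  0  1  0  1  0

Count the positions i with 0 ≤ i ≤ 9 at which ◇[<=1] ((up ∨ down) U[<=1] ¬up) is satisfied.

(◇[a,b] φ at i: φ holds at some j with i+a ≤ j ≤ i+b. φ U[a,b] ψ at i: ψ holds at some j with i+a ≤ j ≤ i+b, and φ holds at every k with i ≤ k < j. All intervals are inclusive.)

10

Evaluate at each i in [0,9]:
  i=0: ✓ (witness j=0)
  i=1: ✓ (witness j=1)
  i=2: ✓ (witness j=2)
  i=3: ✓ (witness j=3)
  i=4: ✓ (witness j=4)
  i=5: ✓ (witness j=6)
  i=6: ✓ (witness j=6)
  i=7: ✓ (witness j=7)
  i=8: ✓ (witness j=8)
  i=9: ✓ (witness j=9)
Positions where it holds: {0, 1, 2, 3, 4, 5, 6, 7, 8, 9} → 10.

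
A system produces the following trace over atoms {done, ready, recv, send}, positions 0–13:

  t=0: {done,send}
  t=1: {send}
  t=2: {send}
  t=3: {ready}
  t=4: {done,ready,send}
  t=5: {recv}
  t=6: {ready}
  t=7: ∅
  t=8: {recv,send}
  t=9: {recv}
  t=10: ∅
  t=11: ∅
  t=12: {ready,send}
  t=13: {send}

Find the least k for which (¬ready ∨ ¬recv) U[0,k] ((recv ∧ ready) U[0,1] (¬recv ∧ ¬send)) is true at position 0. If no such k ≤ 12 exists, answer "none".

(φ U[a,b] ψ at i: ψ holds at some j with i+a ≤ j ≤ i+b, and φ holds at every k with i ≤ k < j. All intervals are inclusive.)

3

Need earliest j ≥ 0 with ((recv ∧ ready) U[0,1] (¬recv ∧ ¬send)), and (¬ready ∨ ¬recv) at every k in [0,j-1].
  j=0: rhs fails.
  j=1: rhs fails.
  j=2: rhs fails.
  j=3: rhs holds; lhs holds on [0,2]. k = 3.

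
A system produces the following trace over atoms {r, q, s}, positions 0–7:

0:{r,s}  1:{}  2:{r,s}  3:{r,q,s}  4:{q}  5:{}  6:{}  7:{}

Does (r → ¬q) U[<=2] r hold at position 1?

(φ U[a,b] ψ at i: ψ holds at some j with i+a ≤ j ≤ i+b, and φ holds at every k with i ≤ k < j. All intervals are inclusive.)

Holds

Need some j in [1,3] with r, and (r → ¬q) at every k in [1,j-1].
  j=1: r false.
  j=2: r holds; (r → ¬q) holds at every k in [1,1] → satisfied.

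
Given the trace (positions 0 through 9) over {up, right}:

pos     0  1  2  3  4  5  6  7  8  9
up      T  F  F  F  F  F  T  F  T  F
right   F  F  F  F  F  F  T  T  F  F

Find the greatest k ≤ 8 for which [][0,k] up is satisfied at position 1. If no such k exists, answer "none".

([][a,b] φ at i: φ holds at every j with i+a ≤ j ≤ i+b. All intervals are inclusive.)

up must hold from j=1 onward; find where it first fails.
  j=1: fails → no k works.

none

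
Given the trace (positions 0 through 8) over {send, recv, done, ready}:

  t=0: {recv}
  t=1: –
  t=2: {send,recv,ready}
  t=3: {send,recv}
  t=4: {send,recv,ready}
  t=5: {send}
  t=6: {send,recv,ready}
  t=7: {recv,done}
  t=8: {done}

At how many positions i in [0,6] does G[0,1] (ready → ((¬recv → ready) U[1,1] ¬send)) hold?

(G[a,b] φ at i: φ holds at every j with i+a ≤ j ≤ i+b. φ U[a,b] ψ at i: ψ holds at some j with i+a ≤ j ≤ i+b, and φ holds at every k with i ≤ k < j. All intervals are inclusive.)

3

Evaluate at each i in [0,6]:
  i=0: ✓ (all of [0,1])
  i=1: ✗ (fails at j=2)
  i=2: ✗ (fails at j=2)
  i=3: ✗ (fails at j=4)
  i=4: ✗ (fails at j=4)
  i=5: ✓ (all of [5,6])
  i=6: ✓ (all of [6,7])
Positions where it holds: {0, 5, 6} → 3.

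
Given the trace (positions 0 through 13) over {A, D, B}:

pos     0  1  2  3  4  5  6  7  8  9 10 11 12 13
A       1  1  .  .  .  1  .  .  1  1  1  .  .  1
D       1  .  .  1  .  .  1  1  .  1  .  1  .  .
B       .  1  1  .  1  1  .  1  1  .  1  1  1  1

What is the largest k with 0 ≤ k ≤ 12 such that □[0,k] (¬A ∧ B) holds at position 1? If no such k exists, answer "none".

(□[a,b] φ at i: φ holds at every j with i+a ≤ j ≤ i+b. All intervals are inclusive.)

none

(¬A ∧ B) must hold from j=1 onward; find where it first fails.
  j=1: fails → no k works.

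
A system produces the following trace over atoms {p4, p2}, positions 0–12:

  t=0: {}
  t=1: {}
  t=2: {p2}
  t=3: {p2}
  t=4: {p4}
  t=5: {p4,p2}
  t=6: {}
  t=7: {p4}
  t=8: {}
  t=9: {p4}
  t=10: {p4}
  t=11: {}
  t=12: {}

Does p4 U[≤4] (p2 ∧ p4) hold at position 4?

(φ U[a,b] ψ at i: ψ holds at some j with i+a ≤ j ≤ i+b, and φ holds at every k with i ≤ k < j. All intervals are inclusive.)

Yes

Need some j in [4,8] with (p2 ∧ p4), and p4 at every k in [4,j-1].
  j=4: (p2 ∧ p4) false.
  j=5: (p2 ∧ p4) holds; p4 holds at every k in [4,4] → satisfied.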